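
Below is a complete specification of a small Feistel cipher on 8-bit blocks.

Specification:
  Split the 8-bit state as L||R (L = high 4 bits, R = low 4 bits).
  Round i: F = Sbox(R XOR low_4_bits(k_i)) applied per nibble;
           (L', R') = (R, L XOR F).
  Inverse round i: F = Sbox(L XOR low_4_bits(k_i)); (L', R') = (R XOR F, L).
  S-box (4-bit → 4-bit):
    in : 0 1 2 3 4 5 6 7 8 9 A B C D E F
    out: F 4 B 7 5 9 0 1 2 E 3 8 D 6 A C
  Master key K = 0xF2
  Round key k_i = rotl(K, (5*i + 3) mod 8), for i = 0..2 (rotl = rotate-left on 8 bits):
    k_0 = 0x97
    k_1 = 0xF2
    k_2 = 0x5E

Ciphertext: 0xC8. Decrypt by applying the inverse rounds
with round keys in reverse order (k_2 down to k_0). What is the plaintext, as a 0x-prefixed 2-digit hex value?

0xF8

s_0 = ciphertext = 0xC8
s_1 = InvRound(s_0, k_2) = 0x3C
s_2 = InvRound(s_1, k_1) = 0x83
s_3 = InvRound(s_2, k_0) = 0xF8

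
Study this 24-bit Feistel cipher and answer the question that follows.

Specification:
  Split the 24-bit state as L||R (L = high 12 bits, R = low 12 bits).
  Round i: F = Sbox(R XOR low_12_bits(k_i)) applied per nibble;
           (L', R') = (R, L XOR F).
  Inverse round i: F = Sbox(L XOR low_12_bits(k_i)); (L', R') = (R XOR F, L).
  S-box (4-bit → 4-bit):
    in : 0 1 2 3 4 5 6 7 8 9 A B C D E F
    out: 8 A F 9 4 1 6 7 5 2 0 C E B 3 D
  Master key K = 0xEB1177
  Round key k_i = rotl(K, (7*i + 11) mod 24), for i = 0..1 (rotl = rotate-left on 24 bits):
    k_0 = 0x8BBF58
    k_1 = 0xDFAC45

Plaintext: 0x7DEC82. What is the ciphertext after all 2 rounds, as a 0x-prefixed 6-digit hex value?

s_0 = plaintext = 0x7DEC82
s_1 = Round(s_0, k_0) = 0xC82E6E
s_2 = Round(s_1, k_1) = 0xE6E37E

0xE6E37E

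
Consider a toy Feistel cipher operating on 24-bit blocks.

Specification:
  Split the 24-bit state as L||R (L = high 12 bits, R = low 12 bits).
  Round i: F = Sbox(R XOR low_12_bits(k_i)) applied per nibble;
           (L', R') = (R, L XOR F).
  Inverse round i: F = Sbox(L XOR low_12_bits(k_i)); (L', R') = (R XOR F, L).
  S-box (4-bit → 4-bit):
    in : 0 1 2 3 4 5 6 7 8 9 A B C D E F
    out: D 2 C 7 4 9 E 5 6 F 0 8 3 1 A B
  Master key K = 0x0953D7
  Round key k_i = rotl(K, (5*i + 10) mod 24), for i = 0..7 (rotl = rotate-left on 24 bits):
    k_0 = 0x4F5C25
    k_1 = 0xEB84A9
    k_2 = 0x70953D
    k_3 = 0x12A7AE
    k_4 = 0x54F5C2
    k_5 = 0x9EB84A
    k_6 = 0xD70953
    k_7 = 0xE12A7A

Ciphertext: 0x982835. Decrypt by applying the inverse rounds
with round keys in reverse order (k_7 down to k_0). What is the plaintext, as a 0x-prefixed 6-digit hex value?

0xB8A59C

s_0 = ciphertext = 0x982835
s_1 = InvRound(s_0, k_7) = 0xF83982
s_2 = InvRound(s_1, k_6) = 0x79FF83
s_3 = InvRound(s_2, k_5) = 0x49A79F
s_4 = InvRound(s_3, k_4) = 0x50949A
s_5 = InvRound(s_4, k_3) = 0x89F509
s_6 = InvRound(s_5, k_2) = 0x40589F
s_7 = InvRound(s_6, k_1) = 0x59C405
s_8 = InvRound(s_7, k_0) = 0xB8A59C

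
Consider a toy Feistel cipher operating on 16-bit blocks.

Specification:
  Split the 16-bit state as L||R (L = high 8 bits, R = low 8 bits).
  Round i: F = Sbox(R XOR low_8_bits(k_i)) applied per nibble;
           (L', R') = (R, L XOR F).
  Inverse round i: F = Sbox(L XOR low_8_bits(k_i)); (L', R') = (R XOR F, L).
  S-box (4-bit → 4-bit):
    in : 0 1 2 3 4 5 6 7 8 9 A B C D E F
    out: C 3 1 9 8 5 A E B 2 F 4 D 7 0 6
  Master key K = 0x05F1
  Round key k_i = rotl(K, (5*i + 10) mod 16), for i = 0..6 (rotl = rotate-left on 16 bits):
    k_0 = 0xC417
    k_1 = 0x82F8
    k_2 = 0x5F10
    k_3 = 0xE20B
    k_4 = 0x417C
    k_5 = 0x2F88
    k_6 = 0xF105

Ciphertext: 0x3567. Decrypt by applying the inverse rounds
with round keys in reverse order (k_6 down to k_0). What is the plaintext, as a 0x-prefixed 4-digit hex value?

s_0 = ciphertext = 0x3567
s_1 = InvRound(s_0, k_6) = 0xFB35
s_2 = InvRound(s_1, k_5) = 0xDCFB
s_3 = InvRound(s_2, k_4) = 0x07DC
s_4 = InvRound(s_3, k_3) = 0x1107
s_5 = InvRound(s_4, k_2) = 0xC411
s_6 = InvRound(s_5, k_1) = 0x8CC4
s_7 = InvRound(s_6, k_0) = 0xE08C

0xE08C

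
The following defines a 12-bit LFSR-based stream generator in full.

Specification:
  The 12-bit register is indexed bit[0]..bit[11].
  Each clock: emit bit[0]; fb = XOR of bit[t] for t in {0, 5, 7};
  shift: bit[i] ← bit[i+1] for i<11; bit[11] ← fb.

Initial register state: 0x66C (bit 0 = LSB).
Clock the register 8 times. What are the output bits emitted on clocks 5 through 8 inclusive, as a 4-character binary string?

0110

reg_0 = 0x66C
clock 1: out=0, reg = 0xB36
clock 2: out=0, reg = 0xD9B
clock 3: out=1, reg = 0x6CD
clock 4: out=1, reg = 0x366
clock 5: out=0, reg = 0x9B3
clock 6: out=1, reg = 0xCD9
clock 7: out=1, reg = 0x66C
clock 8: out=0, reg = 0xB36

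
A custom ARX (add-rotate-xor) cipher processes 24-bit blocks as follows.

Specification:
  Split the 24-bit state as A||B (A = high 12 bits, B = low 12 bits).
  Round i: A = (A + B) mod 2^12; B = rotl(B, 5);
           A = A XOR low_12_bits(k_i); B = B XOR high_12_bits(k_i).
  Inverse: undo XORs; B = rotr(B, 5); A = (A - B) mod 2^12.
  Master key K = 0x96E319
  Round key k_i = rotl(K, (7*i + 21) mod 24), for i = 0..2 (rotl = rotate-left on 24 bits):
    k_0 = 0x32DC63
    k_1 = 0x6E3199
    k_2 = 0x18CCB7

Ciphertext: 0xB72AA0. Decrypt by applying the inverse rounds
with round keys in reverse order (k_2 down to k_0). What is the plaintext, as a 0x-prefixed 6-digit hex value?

s_0 = ciphertext = 0xB72AA0
s_1 = InvRound(s_0, k_2) = 0x16C659
s_2 = InvRound(s_1, k_1) = 0x3F0D05
s_3 = InvRound(s_2, k_0) = 0xB22471

0xB22471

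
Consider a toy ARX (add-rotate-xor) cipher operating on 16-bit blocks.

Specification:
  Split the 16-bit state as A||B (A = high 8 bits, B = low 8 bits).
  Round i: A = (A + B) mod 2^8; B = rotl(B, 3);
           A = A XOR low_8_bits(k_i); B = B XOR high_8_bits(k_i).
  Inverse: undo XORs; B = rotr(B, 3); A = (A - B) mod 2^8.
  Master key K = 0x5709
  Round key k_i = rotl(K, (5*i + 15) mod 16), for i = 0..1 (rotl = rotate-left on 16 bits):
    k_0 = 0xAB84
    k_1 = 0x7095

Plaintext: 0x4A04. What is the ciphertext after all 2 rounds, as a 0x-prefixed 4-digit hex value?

0xC02C

s_0 = plaintext = 0x4A04
s_1 = Round(s_0, k_0) = 0xCA8B
s_2 = Round(s_1, k_1) = 0xC02C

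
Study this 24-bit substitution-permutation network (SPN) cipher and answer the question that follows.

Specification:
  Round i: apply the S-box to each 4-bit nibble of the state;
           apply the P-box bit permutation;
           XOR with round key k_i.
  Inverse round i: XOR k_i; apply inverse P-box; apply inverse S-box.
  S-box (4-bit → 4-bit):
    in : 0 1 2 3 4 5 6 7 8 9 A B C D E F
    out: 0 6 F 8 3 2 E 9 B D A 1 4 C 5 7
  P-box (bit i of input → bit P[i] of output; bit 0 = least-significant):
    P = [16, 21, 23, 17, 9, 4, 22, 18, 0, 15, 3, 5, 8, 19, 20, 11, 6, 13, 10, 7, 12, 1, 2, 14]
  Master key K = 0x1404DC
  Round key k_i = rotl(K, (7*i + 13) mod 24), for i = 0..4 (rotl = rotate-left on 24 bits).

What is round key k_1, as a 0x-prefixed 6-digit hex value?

0xC1404D

K = 0x1404DC
k_0 = rotl(K, (7*0+13) mod 24) = rotl(K, 13) = 0x9B8280
k_1 = rotl(K, (7*1+13) mod 24) = rotl(K, 20) = 0xC1404D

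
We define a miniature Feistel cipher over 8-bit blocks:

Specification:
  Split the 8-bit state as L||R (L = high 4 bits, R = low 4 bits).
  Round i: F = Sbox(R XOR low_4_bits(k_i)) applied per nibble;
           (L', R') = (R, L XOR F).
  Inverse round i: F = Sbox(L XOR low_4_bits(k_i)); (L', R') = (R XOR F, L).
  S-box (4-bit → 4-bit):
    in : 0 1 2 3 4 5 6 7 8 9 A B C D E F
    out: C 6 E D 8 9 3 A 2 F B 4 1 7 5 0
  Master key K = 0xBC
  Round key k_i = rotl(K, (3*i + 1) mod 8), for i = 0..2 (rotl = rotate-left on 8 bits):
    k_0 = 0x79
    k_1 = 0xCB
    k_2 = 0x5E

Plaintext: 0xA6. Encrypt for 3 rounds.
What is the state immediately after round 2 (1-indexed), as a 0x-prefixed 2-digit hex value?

0xA0

s_0 = plaintext = 0xA6
s_1 = Round(s_0, k_0) = 0x6A
s_2 = Round(s_1, k_1) = 0xA0
s_3 = Round(s_2, k_2) = 0x0F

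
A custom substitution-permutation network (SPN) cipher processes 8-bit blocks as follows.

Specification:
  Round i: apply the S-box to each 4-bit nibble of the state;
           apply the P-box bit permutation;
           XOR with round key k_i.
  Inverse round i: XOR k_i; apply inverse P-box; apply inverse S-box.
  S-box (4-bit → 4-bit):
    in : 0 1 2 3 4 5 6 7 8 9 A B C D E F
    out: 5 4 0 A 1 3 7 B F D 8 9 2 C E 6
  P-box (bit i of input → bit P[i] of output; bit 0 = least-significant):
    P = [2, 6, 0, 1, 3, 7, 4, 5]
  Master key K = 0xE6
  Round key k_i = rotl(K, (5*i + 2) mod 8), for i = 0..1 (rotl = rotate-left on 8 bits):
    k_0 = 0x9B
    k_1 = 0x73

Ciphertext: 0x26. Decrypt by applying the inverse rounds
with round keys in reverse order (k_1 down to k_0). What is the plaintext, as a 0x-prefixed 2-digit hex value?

s_0 = ciphertext = 0x26
s_1 = InvRound(s_0, k_1) = 0x16
s_2 = InvRound(s_1, k_0) = 0x50

0x50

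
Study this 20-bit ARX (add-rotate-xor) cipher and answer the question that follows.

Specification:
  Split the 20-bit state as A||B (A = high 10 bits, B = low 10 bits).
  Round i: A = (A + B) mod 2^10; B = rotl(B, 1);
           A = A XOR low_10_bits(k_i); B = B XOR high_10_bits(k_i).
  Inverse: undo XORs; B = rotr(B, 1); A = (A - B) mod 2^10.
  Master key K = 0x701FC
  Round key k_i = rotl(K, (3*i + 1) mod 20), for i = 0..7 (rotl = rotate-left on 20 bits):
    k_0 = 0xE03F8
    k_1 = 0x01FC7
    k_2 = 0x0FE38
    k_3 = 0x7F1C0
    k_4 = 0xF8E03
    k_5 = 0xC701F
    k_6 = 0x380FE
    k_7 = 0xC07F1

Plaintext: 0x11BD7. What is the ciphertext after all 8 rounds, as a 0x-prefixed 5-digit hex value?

0x927CE

s_0 = plaintext = 0x11BD7
s_1 = Round(s_0, k_0) = 0xF942F
s_2 = Round(s_1, k_1) = 0xF4C59
s_3 = Round(s_2, k_2) = 0x8508D
s_4 = Round(s_3, k_3) = 0xD84E6
s_5 = Round(s_4, k_4) = 0x9122F
s_6 = Round(s_5, k_5) = 0x1B343
s_7 = Round(s_6, k_6) = 0xD4667
s_8 = Round(s_7, k_7) = 0x927CE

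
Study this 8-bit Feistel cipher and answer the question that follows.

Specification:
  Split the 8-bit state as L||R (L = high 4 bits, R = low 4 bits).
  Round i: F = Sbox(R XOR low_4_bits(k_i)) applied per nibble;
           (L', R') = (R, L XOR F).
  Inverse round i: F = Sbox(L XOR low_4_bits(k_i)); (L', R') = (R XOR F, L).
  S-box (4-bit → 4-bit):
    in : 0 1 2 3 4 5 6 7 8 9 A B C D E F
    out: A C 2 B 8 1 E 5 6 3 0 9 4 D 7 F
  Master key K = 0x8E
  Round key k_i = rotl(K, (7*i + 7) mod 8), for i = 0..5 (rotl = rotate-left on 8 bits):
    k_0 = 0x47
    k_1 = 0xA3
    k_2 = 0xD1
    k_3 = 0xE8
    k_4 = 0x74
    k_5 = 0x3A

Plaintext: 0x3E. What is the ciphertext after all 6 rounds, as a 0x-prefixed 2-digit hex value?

s_0 = plaintext = 0x3E
s_1 = Round(s_0, k_0) = 0xE0
s_2 = Round(s_1, k_1) = 0x05
s_3 = Round(s_2, k_2) = 0x58
s_4 = Round(s_3, k_3) = 0x8F
s_5 = Round(s_4, k_4) = 0xF1
s_6 = Round(s_5, k_5) = 0x16

0x16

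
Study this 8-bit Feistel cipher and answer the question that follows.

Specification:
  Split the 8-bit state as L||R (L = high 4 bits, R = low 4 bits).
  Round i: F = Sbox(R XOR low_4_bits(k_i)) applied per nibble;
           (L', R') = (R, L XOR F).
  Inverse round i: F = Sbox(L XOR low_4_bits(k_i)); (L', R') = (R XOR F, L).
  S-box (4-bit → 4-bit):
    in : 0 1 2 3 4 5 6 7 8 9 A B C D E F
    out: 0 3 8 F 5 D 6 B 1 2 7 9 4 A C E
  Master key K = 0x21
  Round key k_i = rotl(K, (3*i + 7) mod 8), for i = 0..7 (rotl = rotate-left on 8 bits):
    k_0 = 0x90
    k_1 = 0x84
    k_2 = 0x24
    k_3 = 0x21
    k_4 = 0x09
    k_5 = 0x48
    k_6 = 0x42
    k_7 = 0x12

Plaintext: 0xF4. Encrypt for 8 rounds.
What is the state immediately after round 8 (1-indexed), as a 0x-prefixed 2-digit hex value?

0xD9

s_0 = plaintext = 0xF4
s_1 = Round(s_0, k_0) = 0x4A
s_2 = Round(s_1, k_1) = 0xA8
s_3 = Round(s_2, k_2) = 0x8E
s_4 = Round(s_3, k_3) = 0xE6
s_5 = Round(s_4, k_4) = 0x60
s_6 = Round(s_5, k_5) = 0x07
s_7 = Round(s_6, k_6) = 0x7D
s_8 = Round(s_7, k_7) = 0xD9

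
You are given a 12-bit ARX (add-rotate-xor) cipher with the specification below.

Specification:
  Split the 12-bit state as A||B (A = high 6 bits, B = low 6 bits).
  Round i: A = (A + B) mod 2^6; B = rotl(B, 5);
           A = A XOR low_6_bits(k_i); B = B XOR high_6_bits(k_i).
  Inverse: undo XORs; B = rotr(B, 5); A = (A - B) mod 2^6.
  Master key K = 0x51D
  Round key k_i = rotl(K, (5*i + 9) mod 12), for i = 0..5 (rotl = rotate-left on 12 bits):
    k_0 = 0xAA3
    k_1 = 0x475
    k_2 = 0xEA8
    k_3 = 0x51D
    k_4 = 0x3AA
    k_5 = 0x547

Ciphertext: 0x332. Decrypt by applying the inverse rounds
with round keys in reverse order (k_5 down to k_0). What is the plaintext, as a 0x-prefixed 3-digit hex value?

0x022

s_0 = ciphertext = 0x332
s_1 = InvRound(s_0, k_5) = 0xF0F
s_2 = InvRound(s_1, k_4) = 0x502
s_3 = InvRound(s_2, k_3) = 0x76C
s_4 = InvRound(s_3, k_2) = 0x26C
s_5 = InvRound(s_4, k_1) = 0x07B
s_6 = InvRound(s_5, k_0) = 0x022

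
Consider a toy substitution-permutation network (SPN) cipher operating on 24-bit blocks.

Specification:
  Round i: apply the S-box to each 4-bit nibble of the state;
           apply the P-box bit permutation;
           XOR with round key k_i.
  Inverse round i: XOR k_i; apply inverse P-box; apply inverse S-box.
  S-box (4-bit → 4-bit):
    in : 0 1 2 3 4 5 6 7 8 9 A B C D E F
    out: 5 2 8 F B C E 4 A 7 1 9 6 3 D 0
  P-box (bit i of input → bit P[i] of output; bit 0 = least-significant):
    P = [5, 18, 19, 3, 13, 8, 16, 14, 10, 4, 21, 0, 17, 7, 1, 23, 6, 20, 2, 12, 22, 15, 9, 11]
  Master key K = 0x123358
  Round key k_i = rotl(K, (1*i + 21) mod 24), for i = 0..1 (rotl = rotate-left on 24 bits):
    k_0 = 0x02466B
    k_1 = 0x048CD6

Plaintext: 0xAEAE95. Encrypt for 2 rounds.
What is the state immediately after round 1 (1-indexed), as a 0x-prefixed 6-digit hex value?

0x697326

s_0 = plaintext = 0xAEAE95
s_1 = Round(s_0, k_0) = 0x697326
s_2 = Round(s_1, k_1) = 0x384289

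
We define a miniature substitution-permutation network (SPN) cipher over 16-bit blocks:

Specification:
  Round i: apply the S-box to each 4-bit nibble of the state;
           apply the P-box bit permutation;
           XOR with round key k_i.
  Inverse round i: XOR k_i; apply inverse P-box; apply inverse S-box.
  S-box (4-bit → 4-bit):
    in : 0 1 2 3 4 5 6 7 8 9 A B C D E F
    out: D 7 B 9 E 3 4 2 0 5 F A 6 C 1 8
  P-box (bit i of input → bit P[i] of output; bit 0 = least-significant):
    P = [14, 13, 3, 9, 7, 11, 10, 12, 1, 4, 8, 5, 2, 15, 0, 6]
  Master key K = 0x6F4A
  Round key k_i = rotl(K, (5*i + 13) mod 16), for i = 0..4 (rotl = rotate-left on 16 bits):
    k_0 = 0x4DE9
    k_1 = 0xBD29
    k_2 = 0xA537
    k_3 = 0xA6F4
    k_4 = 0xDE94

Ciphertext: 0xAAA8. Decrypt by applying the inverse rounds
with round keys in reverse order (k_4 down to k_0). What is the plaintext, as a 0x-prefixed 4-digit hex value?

0xC909

s_0 = ciphertext = 0xAAA8
s_1 = InvRound(s_0, k_4) = 0xEBD1
s_2 = InvRound(s_1, k_3) = 0x9DCE
s_3 = InvRound(s_2, k_2) = 0xDB2C
s_4 = InvRound(s_3, k_1) = 0x9862
s_5 = InvRound(s_4, k_0) = 0xC909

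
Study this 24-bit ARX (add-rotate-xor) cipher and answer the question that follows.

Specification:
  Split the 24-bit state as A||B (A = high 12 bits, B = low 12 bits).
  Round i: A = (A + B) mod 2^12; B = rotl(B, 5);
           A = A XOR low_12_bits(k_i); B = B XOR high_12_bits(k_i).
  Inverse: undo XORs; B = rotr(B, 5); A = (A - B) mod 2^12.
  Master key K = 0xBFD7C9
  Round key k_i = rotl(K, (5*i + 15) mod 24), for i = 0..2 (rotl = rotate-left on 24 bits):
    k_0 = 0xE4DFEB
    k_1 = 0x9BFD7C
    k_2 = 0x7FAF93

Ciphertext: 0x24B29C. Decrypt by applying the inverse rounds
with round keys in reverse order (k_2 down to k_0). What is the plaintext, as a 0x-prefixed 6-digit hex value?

s_0 = ciphertext = 0x24B29C
s_1 = InvRound(s_0, k_2) = 0xAAD32B
s_2 = InvRound(s_1, k_1) = 0xD7DA54
s_3 = InvRound(s_2, k_0) = 0x5F6CA0

0x5F6CA0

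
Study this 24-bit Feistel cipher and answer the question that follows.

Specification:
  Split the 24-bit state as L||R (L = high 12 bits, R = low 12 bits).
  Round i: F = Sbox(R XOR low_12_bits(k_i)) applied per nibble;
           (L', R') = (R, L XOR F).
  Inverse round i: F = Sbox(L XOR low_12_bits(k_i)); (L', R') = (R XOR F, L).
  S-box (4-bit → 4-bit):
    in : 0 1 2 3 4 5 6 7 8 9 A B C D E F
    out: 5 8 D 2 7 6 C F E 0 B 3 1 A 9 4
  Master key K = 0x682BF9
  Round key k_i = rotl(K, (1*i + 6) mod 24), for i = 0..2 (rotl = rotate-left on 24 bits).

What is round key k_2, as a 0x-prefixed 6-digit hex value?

0x2BF968

K = 0x682BF9
k_0 = rotl(K, (1*0+6) mod 24) = rotl(K, 6) = 0x0AFE5A
k_1 = rotl(K, (1*1+6) mod 24) = rotl(K, 7) = 0x15FCB4
k_2 = rotl(K, (1*2+6) mod 24) = rotl(K, 8) = 0x2BF968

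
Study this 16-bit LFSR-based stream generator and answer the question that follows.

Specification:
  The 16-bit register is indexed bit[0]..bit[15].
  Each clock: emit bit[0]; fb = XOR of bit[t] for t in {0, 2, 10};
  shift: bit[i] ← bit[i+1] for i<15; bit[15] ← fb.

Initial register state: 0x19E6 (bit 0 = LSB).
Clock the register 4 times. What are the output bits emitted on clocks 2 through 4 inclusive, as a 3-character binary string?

reg_0 = 0x19E6
clock 1: out=0, reg = 0x8CF3
clock 2: out=1, reg = 0x4679
clock 3: out=1, reg = 0x233C
clock 4: out=0, reg = 0x919E

110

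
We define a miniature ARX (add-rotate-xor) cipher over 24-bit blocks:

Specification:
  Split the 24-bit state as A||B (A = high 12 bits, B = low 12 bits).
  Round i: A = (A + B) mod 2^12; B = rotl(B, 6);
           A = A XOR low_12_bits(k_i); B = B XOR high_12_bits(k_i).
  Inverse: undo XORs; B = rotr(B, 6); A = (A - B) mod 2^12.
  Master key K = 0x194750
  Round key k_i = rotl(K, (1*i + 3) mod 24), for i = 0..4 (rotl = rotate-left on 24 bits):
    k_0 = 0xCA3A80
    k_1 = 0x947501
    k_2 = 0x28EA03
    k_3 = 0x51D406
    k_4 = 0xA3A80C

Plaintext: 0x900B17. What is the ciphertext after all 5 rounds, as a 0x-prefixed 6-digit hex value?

s_0 = plaintext = 0x900B17
s_1 = Round(s_0, k_0) = 0xE9794F
s_2 = Round(s_1, k_1) = 0x2E7AA2
s_3 = Round(s_2, k_2) = 0x78AA24
s_4 = Round(s_3, k_3) = 0x5A8C35
s_5 = Round(s_4, k_4) = 0x9D174A

0x9D174A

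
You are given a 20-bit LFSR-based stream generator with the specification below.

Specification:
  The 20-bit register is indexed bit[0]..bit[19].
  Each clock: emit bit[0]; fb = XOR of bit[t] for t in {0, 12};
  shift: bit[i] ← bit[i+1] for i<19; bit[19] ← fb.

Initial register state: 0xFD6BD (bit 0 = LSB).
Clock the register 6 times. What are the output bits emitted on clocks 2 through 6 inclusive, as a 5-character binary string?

01111

reg_0 = 0xFD6BD
clock 1: out=1, reg = 0x7EB5E
clock 2: out=0, reg = 0x3F5AF
clock 3: out=1, reg = 0x1FAD7
clock 4: out=1, reg = 0x0FD6B
clock 5: out=1, reg = 0x07EB5
clock 6: out=1, reg = 0x03F5A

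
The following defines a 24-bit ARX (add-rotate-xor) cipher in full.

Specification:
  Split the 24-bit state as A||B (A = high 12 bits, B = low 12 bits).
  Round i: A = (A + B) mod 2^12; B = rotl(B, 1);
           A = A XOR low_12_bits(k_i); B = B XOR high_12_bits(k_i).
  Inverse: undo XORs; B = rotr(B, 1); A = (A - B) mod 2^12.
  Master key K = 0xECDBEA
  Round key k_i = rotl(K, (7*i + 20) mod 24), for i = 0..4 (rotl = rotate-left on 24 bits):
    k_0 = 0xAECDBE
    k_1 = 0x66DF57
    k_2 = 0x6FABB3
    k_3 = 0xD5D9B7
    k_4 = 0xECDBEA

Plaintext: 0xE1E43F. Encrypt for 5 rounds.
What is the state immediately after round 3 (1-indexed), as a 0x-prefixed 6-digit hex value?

s_0 = plaintext = 0xE1E43F
s_1 = Round(s_0, k_0) = 0xFE3292
s_2 = Round(s_1, k_1) = 0xD22349
s_3 = Round(s_2, k_2) = 0xBD8068
s_4 = Round(s_3, k_3) = 0x5F7D8D
s_5 = Round(s_4, k_4) = 0x86E5D6

0xBD8068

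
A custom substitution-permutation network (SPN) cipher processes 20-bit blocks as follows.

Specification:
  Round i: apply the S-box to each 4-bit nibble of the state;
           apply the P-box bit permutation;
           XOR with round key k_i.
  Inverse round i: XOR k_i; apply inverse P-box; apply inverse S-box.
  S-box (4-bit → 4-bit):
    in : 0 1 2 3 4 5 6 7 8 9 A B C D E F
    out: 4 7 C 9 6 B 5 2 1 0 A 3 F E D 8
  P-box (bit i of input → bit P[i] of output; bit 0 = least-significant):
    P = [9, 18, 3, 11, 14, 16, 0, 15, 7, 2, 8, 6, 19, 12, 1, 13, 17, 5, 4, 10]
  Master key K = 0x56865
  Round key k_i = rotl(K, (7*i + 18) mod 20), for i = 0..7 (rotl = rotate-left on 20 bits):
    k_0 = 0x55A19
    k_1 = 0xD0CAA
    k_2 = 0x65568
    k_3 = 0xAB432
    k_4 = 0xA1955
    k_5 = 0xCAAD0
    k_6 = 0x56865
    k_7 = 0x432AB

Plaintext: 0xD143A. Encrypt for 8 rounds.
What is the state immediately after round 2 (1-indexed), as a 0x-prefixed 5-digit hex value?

0x584AF

s_0 = plaintext = 0xD143A
s_1 = Round(s_0, k_0) = 0x9872F
s_2 = Round(s_1, k_1) = 0x584AF
s_3 = Round(s_2, k_2) = 0xDD84C
s_4 = Round(s_3, k_3) = 0xF8A89
s_5 = Round(s_4, k_4) = 0x25D11
s_6 = Round(s_5, k_5) = 0x1DD8D
s_7 = Round(s_6, k_6) = 0x3111B
s_8 = Round(s_7, k_7) = 0xB652C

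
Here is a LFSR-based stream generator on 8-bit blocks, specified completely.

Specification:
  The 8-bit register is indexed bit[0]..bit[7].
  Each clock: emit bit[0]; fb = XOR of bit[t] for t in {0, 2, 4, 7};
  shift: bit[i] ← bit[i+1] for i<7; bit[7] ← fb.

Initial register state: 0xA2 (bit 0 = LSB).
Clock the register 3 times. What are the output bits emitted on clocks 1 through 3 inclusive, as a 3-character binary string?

010

reg_0 = 0xA2
clock 1: out=0, reg = 0xD1
clock 2: out=1, reg = 0xE8
clock 3: out=0, reg = 0xF4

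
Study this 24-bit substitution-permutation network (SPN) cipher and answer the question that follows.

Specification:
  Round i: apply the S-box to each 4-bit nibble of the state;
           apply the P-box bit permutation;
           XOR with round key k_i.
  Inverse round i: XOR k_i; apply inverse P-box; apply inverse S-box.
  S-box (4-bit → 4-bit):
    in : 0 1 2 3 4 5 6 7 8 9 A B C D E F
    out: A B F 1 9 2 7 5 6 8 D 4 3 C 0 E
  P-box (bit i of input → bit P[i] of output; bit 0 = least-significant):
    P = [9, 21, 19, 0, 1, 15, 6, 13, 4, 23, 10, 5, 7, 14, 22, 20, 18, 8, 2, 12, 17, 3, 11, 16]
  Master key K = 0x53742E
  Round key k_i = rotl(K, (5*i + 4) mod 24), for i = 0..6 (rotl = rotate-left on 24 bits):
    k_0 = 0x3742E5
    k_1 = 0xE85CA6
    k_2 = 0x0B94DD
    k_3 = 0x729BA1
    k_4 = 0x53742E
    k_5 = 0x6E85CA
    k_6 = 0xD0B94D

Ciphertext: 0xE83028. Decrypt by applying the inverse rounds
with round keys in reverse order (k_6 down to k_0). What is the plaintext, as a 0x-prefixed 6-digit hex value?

s_0 = ciphertext = 0xE83028
s_1 = InvRound(s_0, k_6) = 0xB8998F
s_2 = InvRound(s_1, k_5) = 0x7AD8B9
s_3 = InvRound(s_2, k_4) = 0xDB371F
s_4 = InvRound(s_3, k_3) = 0xFB3218
s_5 = InvRound(s_4, k_2) = 0xEBA8F1
s_6 = InvRound(s_5, k_1) = 0x4D5729
s_7 = InvRound(s_6, k_0) = 0xCFABB8

0xCFABB8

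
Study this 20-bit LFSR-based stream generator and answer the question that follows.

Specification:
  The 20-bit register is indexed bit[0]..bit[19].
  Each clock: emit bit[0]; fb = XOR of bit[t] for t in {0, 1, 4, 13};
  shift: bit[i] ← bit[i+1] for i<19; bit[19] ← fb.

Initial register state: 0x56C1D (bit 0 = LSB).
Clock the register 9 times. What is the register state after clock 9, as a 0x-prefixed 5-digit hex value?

reg_0 = 0x56C1D
clock 1: out=1, reg = 0xAB60E
clock 2: out=0, reg = 0x55B07
clock 3: out=1, reg = 0x2AD83
clock 4: out=1, reg = 0x956C1
clock 5: out=1, reg = 0xCAB60
clock 6: out=0, reg = 0xE55B0
clock 7: out=0, reg = 0xF2AD8
clock 8: out=0, reg = 0x7956C
clock 9: out=0, reg = 0x3CAB6

0x3CAB6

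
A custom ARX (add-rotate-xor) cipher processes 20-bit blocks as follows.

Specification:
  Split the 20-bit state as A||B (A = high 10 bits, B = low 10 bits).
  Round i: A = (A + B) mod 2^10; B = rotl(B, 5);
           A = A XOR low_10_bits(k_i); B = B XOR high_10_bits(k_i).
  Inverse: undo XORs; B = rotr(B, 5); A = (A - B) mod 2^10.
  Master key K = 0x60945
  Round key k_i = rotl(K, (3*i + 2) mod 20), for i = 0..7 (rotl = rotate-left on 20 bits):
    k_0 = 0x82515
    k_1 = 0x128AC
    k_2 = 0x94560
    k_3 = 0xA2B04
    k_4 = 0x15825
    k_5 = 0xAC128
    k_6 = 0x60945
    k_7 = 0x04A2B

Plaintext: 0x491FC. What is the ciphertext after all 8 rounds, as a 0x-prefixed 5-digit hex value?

s_0 = plaintext = 0x491FC
s_1 = Round(s_0, k_0) = 0x8D586
s_2 = Round(s_1, k_1) = 0xC5C86
s_3 = Round(s_2, k_2) = 0xBF695
s_4 = Round(s_3, k_3) = 0xA583E
s_5 = Round(s_4, k_4) = 0xBC797
s_6 = Round(s_5, k_5) = 0xE804C
s_7 = Round(s_6, k_6) = 0xAA400
s_8 = Round(s_7, k_7) = 0x20812

0x20812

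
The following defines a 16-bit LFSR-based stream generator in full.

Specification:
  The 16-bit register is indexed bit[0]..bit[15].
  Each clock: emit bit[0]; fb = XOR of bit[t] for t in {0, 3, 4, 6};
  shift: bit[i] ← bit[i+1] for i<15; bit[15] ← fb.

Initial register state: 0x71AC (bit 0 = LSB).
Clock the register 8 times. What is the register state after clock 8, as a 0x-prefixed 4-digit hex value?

reg_0 = 0x71AC
clock 1: out=0, reg = 0xB8D6
clock 2: out=0, reg = 0x5C6B
clock 3: out=1, reg = 0xAE35
clock 4: out=1, reg = 0x571A
clock 5: out=0, reg = 0x2B8D
clock 6: out=1, reg = 0x15C6
clock 7: out=0, reg = 0x8AE3
clock 8: out=1, reg = 0x4571

0x4571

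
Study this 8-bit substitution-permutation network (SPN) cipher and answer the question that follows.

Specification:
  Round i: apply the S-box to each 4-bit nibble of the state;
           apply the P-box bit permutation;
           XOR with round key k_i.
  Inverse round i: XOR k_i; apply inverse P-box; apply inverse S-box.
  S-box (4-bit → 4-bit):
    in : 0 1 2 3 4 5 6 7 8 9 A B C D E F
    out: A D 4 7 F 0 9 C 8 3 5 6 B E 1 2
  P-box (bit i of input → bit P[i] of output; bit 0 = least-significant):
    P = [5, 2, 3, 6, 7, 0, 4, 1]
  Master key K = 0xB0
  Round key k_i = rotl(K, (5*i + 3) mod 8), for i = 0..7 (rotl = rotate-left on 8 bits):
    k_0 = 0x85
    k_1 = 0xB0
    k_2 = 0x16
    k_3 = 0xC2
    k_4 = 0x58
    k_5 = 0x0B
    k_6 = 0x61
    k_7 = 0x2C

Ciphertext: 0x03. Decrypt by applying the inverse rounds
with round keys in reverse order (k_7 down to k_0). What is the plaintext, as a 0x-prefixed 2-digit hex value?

0x7D

s_0 = ciphertext = 0x03
s_1 = InvRound(s_0, k_7) = 0x03
s_2 = InvRound(s_1, k_6) = 0x86
s_3 = InvRound(s_2, k_5) = 0x9B
s_4 = InvRound(s_3, k_4) = 0xC8
s_5 = InvRound(s_4, k_3) = 0x82
s_6 = InvRound(s_5, k_2) = 0xAF
s_7 = InvRound(s_6, k_1) = 0xDB
s_8 = InvRound(s_7, k_0) = 0x7D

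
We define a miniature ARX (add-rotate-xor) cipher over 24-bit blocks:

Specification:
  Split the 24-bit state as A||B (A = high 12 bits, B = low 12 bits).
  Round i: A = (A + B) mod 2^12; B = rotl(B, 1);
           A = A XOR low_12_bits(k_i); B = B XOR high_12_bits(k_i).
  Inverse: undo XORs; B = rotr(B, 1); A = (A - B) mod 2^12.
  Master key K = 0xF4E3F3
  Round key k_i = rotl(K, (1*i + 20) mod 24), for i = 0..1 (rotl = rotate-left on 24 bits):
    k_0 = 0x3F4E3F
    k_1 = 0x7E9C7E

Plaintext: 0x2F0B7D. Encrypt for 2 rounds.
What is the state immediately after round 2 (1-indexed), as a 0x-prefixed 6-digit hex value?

0x91FDF7

s_0 = plaintext = 0x2F0B7D
s_1 = Round(s_0, k_0) = 0x05250F
s_2 = Round(s_1, k_1) = 0x91FDF7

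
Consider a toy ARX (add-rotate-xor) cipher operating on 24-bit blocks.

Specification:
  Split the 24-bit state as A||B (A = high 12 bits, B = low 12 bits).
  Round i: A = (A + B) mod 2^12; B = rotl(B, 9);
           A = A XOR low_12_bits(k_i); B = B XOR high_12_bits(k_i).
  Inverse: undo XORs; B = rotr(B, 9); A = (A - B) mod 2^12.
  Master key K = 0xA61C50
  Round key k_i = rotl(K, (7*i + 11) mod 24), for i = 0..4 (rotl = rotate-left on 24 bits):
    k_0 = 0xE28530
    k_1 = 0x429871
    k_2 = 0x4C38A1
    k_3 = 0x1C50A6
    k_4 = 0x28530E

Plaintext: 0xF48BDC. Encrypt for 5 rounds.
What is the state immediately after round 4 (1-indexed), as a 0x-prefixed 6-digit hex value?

s_0 = plaintext = 0xF48BDC
s_1 = Round(s_0, k_0) = 0xE14753
s_2 = Round(s_1, k_1) = 0xD162C3
s_3 = Round(s_2, k_2) = 0x77829B
s_4 = Round(s_3, k_3) = 0xAB5796
s_5 = Round(s_4, k_4) = 0x145E77

0xAB5796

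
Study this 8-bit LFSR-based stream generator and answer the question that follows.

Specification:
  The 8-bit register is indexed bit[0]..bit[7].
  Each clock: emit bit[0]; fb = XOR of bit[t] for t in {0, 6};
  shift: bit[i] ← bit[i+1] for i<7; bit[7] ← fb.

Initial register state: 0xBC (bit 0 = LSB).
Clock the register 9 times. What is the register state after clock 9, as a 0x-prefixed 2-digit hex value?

reg_0 = 0xBC
clock 1: out=0, reg = 0x5E
clock 2: out=0, reg = 0xAF
clock 3: out=1, reg = 0xD7
clock 4: out=1, reg = 0x6B
clock 5: out=1, reg = 0x35
clock 6: out=1, reg = 0x9A
clock 7: out=0, reg = 0x4D
clock 8: out=1, reg = 0x26
clock 9: out=0, reg = 0x13

0x13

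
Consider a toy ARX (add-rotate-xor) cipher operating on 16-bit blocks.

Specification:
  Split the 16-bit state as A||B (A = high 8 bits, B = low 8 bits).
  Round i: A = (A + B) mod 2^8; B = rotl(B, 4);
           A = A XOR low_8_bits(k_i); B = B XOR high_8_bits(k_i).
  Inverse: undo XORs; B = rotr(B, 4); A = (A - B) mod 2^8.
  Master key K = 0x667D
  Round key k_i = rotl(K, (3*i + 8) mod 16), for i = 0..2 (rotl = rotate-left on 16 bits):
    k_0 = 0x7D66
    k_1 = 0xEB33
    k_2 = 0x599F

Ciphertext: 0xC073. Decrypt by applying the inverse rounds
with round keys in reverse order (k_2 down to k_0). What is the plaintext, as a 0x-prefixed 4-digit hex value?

s_0 = ciphertext = 0xC073
s_1 = InvRound(s_0, k_2) = 0xBDA2
s_2 = InvRound(s_1, k_1) = 0xFA94
s_3 = InvRound(s_2, k_0) = 0xFE9E

0xFE9E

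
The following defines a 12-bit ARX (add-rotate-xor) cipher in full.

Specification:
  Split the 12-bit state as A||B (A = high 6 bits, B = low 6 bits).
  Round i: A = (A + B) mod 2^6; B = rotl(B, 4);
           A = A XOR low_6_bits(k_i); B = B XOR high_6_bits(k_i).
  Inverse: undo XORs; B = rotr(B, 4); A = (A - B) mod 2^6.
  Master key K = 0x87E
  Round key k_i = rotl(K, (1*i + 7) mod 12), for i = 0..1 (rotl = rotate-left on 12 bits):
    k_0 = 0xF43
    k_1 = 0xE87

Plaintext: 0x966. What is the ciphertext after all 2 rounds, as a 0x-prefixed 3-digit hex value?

s_0 = plaintext = 0x966
s_1 = Round(s_0, k_0) = 0x214
s_2 = Round(s_1, k_1) = 0x6FF

0x6FF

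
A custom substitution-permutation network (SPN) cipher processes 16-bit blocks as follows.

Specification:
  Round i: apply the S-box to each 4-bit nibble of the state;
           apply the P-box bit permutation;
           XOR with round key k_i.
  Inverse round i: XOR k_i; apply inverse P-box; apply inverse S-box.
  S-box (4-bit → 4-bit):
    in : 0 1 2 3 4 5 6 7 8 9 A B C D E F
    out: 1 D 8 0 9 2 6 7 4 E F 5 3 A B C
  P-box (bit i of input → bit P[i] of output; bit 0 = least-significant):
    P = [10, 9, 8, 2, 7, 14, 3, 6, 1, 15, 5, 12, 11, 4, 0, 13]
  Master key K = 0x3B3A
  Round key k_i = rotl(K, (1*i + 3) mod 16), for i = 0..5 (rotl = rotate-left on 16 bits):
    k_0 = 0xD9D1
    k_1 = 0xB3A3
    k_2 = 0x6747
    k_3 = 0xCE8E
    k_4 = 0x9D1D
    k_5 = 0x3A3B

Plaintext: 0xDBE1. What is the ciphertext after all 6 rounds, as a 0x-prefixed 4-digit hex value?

0x05EB

s_0 = plaintext = 0xDBE1
s_1 = Round(s_0, k_0) = 0xBC27
s_2 = Round(s_1, k_1) = 0x3CE0
s_3 = Round(s_2, k_2) = 0xA385
s_4 = Round(s_3, k_3) = 0xE497
s_5 = Round(s_4, k_4) = 0xE247
s_6 = Round(s_5, k_5) = 0x05EB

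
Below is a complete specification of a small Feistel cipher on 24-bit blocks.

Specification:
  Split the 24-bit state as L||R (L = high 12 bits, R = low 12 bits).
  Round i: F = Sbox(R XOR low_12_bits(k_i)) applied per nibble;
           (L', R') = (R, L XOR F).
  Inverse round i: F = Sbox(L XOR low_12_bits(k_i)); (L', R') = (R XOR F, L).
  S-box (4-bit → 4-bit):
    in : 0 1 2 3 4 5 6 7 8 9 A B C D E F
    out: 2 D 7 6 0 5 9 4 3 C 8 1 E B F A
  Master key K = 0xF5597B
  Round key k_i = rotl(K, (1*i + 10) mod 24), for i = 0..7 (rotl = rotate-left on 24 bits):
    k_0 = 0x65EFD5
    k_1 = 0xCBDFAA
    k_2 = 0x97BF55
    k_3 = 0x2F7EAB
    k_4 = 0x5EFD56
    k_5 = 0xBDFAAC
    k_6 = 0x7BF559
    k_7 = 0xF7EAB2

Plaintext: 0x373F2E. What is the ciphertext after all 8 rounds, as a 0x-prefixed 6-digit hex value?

s_0 = plaintext = 0x373F2E
s_1 = Round(s_0, k_0) = 0xF2E1D2
s_2 = Round(s_1, k_1) = 0x1D206D
s_3 = Round(s_2, k_2) = 0x06DBB1
s_4 = Round(s_3, k_3) = 0xBB15B5
s_5 = Round(s_4, k_4) = 0x5B5847
s_6 = Round(s_5, k_5) = 0x847244
s_7 = Round(s_6, k_6) = 0x244C9C
s_8 = Round(s_7, k_7) = 0xC9CB3B

0xC9CB3B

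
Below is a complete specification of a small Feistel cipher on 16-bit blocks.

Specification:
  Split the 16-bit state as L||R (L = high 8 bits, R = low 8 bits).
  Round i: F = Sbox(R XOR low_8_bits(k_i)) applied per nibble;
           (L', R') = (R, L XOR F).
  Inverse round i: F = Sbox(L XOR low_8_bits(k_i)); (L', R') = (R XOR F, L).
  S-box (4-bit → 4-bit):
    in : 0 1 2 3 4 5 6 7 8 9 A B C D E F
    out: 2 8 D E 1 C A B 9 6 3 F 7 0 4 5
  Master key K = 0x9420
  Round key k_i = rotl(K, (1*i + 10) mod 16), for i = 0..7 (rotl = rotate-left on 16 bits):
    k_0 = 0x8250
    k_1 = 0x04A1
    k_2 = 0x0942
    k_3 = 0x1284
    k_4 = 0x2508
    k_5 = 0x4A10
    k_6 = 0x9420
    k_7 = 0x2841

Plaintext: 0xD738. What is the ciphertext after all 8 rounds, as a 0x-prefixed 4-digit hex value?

s_0 = plaintext = 0xD738
s_1 = Round(s_0, k_0) = 0x387E
s_2 = Round(s_1, k_1) = 0x7E3D
s_3 = Round(s_2, k_2) = 0x3DCB
s_4 = Round(s_3, k_3) = 0xCB28
s_5 = Round(s_4, k_4) = 0x2819
s_6 = Round(s_5, k_5) = 0x190E
s_7 = Round(s_6, k_6) = 0x0ECD
s_8 = Round(s_7, k_7) = 0xCD99

0xCD99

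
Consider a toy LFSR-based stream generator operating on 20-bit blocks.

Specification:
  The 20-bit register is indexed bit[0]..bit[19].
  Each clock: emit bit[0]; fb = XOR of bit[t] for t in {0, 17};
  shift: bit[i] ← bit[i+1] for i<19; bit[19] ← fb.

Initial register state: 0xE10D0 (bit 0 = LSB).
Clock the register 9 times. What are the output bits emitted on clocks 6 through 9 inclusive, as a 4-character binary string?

reg_0 = 0xE10D0
clock 1: out=0, reg = 0xF0868
clock 2: out=0, reg = 0xF8434
clock 3: out=0, reg = 0xFC21A
clock 4: out=0, reg = 0xFE10D
clock 5: out=1, reg = 0x7F086
clock 6: out=0, reg = 0xBF843
clock 7: out=1, reg = 0x5FC21
clock 8: out=1, reg = 0xAFE10
clock 9: out=0, reg = 0xD7F08

0110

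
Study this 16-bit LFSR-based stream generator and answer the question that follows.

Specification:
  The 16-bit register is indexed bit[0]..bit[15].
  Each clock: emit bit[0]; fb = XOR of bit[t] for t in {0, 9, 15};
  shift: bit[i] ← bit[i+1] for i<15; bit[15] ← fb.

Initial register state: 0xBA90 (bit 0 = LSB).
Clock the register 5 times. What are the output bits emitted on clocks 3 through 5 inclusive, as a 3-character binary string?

reg_0 = 0xBA90
clock 1: out=0, reg = 0x5D48
clock 2: out=0, reg = 0x2EA4
clock 3: out=0, reg = 0x9752
clock 4: out=0, reg = 0x4BA9
clock 5: out=1, reg = 0x25D4

001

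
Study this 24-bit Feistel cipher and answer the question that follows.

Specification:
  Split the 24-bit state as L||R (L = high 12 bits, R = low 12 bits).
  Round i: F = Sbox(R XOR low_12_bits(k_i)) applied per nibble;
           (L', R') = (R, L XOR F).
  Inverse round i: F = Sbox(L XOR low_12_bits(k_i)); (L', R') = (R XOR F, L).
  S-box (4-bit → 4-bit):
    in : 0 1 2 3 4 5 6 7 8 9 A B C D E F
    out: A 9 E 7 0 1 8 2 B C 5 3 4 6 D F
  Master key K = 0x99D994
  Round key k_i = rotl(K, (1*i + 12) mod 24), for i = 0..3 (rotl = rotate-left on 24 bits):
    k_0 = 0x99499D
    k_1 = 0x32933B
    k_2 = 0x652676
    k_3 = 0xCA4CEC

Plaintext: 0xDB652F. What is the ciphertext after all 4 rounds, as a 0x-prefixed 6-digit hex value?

s_0 = plaintext = 0xDB652F
s_1 = Round(s_0, k_0) = 0x52F988
s_2 = Round(s_1, k_1) = 0x988018
s_3 = Round(s_2, k_2) = 0x018105
s_4 = Round(s_3, k_3) = 0x1056C4

0x1056C4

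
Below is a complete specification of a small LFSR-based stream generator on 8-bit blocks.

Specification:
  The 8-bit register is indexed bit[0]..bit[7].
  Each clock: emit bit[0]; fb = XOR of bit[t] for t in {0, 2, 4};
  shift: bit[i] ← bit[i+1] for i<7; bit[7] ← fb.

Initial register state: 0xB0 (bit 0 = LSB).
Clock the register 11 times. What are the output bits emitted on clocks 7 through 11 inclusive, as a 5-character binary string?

reg_0 = 0xB0
clock 1: out=0, reg = 0xD8
clock 2: out=0, reg = 0xEC
clock 3: out=0, reg = 0xF6
clock 4: out=0, reg = 0x7B
clock 5: out=1, reg = 0x3D
clock 6: out=1, reg = 0x9E
clock 7: out=0, reg = 0x4F
clock 8: out=1, reg = 0x27
clock 9: out=1, reg = 0x13
clock 10: out=1, reg = 0x09
clock 11: out=1, reg = 0x84

01111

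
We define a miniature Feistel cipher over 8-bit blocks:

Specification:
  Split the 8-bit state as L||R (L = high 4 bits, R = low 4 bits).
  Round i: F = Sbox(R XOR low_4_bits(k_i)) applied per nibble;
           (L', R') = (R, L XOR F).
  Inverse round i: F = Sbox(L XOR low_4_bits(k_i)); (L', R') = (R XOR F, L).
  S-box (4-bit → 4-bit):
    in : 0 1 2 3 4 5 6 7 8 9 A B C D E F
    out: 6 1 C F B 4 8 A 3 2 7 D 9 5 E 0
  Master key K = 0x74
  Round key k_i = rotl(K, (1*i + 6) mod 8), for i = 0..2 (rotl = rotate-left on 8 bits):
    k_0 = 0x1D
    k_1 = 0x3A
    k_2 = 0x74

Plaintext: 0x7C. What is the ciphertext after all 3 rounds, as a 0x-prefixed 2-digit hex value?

0x57

s_0 = plaintext = 0x7C
s_1 = Round(s_0, k_0) = 0xC6
s_2 = Round(s_1, k_1) = 0x65
s_3 = Round(s_2, k_2) = 0x57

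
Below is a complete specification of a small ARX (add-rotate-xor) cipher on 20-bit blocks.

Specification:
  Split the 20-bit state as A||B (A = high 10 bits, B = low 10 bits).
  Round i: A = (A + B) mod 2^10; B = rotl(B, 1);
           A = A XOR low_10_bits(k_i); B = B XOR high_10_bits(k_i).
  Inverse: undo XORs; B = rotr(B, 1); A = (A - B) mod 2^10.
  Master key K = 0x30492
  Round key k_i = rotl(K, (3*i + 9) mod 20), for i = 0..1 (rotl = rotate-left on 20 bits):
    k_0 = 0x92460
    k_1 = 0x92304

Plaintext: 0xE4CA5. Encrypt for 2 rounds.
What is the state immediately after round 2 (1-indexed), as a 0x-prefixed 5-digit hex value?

0x17C4F

s_0 = plaintext = 0xE4CA5
s_1 = Round(s_0, k_0) = 0x16303
s_2 = Round(s_1, k_1) = 0x17C4F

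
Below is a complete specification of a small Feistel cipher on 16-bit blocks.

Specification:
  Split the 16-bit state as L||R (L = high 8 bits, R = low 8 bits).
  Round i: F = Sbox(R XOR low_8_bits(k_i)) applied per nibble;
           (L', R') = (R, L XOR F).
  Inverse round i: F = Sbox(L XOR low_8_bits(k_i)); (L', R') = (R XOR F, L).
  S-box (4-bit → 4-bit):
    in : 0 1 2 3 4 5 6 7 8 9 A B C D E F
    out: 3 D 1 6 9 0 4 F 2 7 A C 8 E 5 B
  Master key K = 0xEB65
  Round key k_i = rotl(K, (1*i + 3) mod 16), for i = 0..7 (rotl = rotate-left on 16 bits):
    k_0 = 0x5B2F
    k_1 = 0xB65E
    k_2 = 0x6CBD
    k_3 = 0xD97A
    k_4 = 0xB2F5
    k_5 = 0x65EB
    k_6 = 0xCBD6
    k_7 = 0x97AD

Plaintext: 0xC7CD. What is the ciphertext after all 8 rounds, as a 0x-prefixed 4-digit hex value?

s_0 = plaintext = 0xC7CD
s_1 = Round(s_0, k_0) = 0xCD96
s_2 = Round(s_1, k_1) = 0x964F
s_3 = Round(s_2, k_2) = 0x4F27
s_4 = Round(s_3, k_3) = 0x2741
s_5 = Round(s_4, k_4) = 0x41EE
s_6 = Round(s_5, k_5) = 0xEE71
s_7 = Round(s_6, k_6) = 0x7141
s_8 = Round(s_7, k_7) = 0x4129

0x4129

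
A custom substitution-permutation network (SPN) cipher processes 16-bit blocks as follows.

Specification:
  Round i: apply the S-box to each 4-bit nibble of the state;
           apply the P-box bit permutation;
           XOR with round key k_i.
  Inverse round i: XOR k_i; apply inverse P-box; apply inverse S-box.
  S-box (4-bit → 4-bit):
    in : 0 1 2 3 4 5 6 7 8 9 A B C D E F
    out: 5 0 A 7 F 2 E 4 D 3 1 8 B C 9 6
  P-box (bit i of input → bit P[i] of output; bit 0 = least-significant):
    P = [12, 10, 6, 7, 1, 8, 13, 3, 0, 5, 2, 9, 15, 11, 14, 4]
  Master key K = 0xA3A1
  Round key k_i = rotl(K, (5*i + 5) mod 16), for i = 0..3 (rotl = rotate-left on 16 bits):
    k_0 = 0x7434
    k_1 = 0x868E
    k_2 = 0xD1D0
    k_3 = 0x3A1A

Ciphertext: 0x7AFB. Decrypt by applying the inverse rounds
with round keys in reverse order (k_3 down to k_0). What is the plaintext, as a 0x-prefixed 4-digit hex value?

s_0 = ciphertext = 0x7AFB
s_1 = InvRound(s_0, k_3) = 0x791D
s_2 = InvRound(s_1, k_2) = 0x90DD
s_3 = InvRound(s_2, k_1) = 0xBEA3
s_4 = InvRound(s_3, k_0) = 0x48AB

0x48AB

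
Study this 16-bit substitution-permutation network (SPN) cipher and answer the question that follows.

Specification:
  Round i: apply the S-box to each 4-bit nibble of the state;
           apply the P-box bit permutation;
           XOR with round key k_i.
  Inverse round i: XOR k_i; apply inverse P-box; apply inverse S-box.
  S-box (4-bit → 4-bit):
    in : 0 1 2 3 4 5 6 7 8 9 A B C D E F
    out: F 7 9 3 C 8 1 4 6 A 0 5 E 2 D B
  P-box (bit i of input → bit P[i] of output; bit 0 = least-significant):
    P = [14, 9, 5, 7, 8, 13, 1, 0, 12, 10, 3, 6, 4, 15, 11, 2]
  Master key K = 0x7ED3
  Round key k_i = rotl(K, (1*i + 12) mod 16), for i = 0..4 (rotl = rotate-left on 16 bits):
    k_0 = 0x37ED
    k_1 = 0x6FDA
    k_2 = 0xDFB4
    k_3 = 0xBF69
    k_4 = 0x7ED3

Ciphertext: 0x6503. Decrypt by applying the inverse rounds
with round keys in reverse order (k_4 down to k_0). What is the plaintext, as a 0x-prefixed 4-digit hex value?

s_0 = ciphertext = 0x6503
s_1 = InvRound(s_0, k_4) = 0xB269
s_2 = InvRound(s_1, k_3) = 0x7D6A
s_3 = InvRound(s_2, k_2) = 0xF489
s_4 = InvRound(s_3, k_1) = 0x12ED
s_5 = InvRound(s_4, k_0) = 0xAD3A

0xAD3A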